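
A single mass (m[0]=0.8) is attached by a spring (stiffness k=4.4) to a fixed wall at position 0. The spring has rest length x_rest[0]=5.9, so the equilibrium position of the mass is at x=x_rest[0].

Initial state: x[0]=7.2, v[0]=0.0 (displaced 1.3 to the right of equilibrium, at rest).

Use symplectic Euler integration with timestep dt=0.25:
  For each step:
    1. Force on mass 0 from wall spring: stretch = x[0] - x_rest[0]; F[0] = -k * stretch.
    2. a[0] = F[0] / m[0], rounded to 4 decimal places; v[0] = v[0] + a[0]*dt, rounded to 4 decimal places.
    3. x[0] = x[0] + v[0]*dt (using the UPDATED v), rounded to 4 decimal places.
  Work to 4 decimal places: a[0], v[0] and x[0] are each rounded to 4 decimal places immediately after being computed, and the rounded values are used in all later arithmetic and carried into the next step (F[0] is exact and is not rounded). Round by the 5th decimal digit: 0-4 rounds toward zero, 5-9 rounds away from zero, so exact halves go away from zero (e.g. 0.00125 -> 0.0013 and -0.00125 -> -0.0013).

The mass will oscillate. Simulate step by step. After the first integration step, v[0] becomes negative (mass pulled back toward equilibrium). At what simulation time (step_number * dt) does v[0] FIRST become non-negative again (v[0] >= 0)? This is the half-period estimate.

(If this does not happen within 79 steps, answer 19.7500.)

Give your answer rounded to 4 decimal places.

Step 0: x=[7.2000] v=[0.0000]
Step 1: x=[6.7531] v=[-1.7875]
Step 2: x=[6.0130] v=[-2.9605]
Step 3: x=[5.2340] v=[-3.1159]
Step 4: x=[4.6840] v=[-2.2002]
Step 5: x=[4.5520] v=[-0.5282]
Step 6: x=[4.8833] v=[1.3253]
First v>=0 after going negative at step 6, time=1.5000

Answer: 1.5000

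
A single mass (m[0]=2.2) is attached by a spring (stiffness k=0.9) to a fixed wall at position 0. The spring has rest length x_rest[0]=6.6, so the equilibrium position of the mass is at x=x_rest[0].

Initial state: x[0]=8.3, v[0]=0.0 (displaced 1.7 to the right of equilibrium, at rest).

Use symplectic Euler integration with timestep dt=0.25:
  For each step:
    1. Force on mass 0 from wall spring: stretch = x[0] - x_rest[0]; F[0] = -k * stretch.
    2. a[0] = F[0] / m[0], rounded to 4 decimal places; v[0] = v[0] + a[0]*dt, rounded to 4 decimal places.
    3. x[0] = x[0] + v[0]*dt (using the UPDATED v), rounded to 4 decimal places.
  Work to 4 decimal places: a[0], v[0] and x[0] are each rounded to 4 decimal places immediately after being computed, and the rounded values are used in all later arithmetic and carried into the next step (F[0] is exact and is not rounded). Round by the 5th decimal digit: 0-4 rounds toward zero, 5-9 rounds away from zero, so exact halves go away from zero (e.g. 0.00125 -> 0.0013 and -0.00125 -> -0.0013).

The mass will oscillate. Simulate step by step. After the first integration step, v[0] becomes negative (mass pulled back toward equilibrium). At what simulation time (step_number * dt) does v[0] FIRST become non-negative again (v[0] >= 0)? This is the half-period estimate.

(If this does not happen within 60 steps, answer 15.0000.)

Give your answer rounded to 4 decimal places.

Step 0: x=[8.3000] v=[0.0000]
Step 1: x=[8.2565] v=[-0.1739]
Step 2: x=[8.1707] v=[-0.3433]
Step 3: x=[8.0447] v=[-0.5040]
Step 4: x=[7.8818] v=[-0.6518]
Step 5: x=[7.6861] v=[-0.7829]
Step 6: x=[7.4626] v=[-0.8940]
Step 7: x=[7.2171] v=[-0.9822]
Step 8: x=[6.9558] v=[-1.0453]
Step 9: x=[6.6854] v=[-1.0817]
Step 10: x=[6.4128] v=[-1.0904]
Step 11: x=[6.1450] v=[-1.0713]
Step 12: x=[5.8888] v=[-1.0248]
Step 13: x=[5.6508] v=[-0.9521]
Step 14: x=[5.4371] v=[-0.8550]
Step 15: x=[5.2531] v=[-0.7361]
Step 16: x=[5.1035] v=[-0.5984]
Step 17: x=[4.9922] v=[-0.4454]
Step 18: x=[4.9220] v=[-0.2810]
Step 19: x=[4.8947] v=[-0.1094]
Step 20: x=[4.9110] v=[0.0650]
First v>=0 after going negative at step 20, time=5.0000

Answer: 5.0000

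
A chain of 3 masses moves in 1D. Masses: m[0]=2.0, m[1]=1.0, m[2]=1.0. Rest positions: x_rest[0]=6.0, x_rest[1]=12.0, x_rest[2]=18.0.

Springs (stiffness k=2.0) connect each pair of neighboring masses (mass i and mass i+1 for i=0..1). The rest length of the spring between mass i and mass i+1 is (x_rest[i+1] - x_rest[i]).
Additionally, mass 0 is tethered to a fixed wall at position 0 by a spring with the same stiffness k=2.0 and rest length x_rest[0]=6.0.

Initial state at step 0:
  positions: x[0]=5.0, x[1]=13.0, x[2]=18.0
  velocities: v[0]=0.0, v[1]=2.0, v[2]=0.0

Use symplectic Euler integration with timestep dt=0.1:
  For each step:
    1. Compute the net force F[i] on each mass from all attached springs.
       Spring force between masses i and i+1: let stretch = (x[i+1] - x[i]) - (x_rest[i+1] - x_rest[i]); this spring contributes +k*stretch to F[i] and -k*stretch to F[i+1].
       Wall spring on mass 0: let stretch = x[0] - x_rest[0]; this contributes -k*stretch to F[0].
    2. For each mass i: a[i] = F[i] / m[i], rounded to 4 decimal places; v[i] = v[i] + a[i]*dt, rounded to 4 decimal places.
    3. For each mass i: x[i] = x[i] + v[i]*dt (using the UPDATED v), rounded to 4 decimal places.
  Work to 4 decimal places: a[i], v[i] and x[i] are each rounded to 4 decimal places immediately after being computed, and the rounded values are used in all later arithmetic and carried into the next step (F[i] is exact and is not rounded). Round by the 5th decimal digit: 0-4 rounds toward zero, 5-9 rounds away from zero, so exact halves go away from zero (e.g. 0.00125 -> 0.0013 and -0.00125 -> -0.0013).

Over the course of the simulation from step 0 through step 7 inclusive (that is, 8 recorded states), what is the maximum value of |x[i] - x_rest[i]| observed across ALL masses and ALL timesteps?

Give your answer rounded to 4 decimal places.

Answer: 1.2253

Derivation:
Step 0: x=[5.0000 13.0000 18.0000] v=[0.0000 2.0000 0.0000]
Step 1: x=[5.0300 13.1400 18.0200] v=[0.3000 1.4000 0.2000]
Step 2: x=[5.0908 13.2154 18.0624] v=[0.6080 0.7540 0.4240]
Step 3: x=[5.1819 13.2253 18.1279] v=[0.9114 0.0985 0.6546]
Step 4: x=[5.3017 13.1723 18.2153] v=[1.1976 -0.5297 0.8741]
Step 5: x=[5.4472 13.0628 18.3219] v=[1.4545 -1.0952 1.0655]
Step 6: x=[5.6143 12.9062 18.4433] v=[1.6713 -1.5665 1.2137]
Step 7: x=[5.7982 12.7145 18.5739] v=[1.8391 -1.9175 1.3063]
Max displacement = 1.2253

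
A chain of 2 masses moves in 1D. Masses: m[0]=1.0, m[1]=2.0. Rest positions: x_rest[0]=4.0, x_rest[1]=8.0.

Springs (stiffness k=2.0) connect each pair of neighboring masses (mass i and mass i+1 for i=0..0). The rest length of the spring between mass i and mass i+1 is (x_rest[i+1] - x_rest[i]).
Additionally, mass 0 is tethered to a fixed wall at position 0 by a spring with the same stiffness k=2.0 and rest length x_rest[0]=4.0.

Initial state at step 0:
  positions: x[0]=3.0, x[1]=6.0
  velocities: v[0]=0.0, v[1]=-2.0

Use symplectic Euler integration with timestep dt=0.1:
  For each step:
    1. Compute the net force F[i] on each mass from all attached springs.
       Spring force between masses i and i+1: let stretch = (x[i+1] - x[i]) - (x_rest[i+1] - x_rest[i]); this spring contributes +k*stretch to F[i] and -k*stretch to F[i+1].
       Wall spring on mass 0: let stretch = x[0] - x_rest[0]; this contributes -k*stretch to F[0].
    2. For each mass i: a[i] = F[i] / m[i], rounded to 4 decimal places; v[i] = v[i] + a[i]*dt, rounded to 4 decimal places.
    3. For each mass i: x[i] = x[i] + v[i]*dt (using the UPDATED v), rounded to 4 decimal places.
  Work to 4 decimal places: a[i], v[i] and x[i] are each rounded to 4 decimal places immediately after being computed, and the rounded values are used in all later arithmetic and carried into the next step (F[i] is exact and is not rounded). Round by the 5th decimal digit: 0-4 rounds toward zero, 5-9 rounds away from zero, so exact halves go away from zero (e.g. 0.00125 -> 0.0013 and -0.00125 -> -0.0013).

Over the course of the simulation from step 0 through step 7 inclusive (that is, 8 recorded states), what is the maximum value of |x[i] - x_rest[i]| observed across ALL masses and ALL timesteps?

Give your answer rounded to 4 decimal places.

Step 0: x=[3.0000 6.0000] v=[0.0000 -2.0000]
Step 1: x=[3.0000 5.8100] v=[0.0000 -1.9000]
Step 2: x=[2.9962 5.6319] v=[-0.0380 -1.7810]
Step 3: x=[2.9852 5.4674] v=[-0.1101 -1.6446]
Step 4: x=[2.9641 5.3181] v=[-0.2107 -1.4928]
Step 5: x=[2.9308 5.1853] v=[-0.3327 -1.3282]
Step 6: x=[2.8840 5.0699] v=[-0.4680 -1.1537]
Step 7: x=[2.8232 4.9727] v=[-0.6076 -0.9723]
Max displacement = 3.0273

Answer: 3.0273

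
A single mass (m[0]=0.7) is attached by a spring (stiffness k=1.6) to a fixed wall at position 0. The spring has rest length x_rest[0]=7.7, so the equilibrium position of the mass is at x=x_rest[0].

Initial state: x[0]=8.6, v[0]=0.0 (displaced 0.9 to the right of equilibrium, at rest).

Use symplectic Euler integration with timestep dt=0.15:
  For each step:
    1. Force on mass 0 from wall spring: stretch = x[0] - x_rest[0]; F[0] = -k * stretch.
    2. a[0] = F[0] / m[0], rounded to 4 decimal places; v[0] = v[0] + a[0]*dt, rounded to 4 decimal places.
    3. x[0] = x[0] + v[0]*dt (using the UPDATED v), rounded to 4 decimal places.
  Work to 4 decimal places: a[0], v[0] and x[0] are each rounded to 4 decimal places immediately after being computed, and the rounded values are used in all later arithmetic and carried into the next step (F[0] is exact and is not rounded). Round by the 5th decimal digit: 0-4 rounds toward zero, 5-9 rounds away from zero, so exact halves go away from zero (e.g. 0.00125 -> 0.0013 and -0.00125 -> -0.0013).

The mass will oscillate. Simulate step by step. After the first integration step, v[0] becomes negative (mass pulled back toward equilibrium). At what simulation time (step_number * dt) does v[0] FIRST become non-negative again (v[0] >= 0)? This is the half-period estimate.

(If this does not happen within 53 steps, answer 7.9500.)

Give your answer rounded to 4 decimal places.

Step 0: x=[8.6000] v=[0.0000]
Step 1: x=[8.5537] v=[-0.3086]
Step 2: x=[8.4635] v=[-0.6013]
Step 3: x=[8.3340] v=[-0.8631]
Step 4: x=[8.1719] v=[-1.0805]
Step 5: x=[7.9856] v=[-1.2423]
Step 6: x=[7.7846] v=[-1.3402]
Step 7: x=[7.5792] v=[-1.3692]
Step 8: x=[7.3800] v=[-1.3278]
Step 9: x=[7.1973] v=[-1.2181]
Step 10: x=[7.0404] v=[-1.0458]
Step 11: x=[6.9175] v=[-0.8196]
Step 12: x=[6.8348] v=[-0.5513]
Step 13: x=[6.7966] v=[-0.2547]
Step 14: x=[6.8049] v=[0.0550]
First v>=0 after going negative at step 14, time=2.1000

Answer: 2.1000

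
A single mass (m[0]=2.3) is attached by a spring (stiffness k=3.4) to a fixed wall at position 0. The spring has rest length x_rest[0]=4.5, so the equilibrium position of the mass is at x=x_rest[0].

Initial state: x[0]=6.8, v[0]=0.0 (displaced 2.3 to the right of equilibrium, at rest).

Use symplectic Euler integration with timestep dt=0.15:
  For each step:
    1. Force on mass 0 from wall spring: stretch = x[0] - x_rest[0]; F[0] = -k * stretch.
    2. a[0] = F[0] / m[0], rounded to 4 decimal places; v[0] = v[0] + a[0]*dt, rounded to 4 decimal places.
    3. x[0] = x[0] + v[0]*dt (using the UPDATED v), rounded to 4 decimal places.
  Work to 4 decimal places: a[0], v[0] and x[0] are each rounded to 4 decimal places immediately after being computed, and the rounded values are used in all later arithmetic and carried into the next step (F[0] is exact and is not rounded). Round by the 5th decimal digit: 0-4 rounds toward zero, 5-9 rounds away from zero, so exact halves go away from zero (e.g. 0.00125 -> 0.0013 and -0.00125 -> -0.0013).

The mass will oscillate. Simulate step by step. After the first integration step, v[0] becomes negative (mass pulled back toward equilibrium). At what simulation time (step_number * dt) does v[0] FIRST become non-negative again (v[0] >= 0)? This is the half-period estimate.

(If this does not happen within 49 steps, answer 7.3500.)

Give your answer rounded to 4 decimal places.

Step 0: x=[6.8000] v=[0.0000]
Step 1: x=[6.7235] v=[-0.5100]
Step 2: x=[6.5731] v=[-1.0030]
Step 3: x=[6.3537] v=[-1.4627]
Step 4: x=[6.0726] v=[-1.8737]
Step 5: x=[5.7392] v=[-2.2224]
Step 6: x=[5.3646] v=[-2.4972]
Step 7: x=[4.9613] v=[-2.6889]
Step 8: x=[4.5426] v=[-2.7912]
Step 9: x=[4.1225] v=[-2.8007]
Step 10: x=[3.7150] v=[-2.7170]
Step 11: x=[3.3336] v=[-2.5429]
Step 12: x=[2.9910] v=[-2.2843]
Step 13: x=[2.6985] v=[-1.9497]
Step 14: x=[2.4660] v=[-1.5502]
Step 15: x=[2.3011] v=[-1.0992]
Step 16: x=[2.2094] v=[-0.6116]
Step 17: x=[2.1938] v=[-0.1037]
Step 18: x=[2.2550] v=[0.4077]
First v>=0 after going negative at step 18, time=2.7000

Answer: 2.7000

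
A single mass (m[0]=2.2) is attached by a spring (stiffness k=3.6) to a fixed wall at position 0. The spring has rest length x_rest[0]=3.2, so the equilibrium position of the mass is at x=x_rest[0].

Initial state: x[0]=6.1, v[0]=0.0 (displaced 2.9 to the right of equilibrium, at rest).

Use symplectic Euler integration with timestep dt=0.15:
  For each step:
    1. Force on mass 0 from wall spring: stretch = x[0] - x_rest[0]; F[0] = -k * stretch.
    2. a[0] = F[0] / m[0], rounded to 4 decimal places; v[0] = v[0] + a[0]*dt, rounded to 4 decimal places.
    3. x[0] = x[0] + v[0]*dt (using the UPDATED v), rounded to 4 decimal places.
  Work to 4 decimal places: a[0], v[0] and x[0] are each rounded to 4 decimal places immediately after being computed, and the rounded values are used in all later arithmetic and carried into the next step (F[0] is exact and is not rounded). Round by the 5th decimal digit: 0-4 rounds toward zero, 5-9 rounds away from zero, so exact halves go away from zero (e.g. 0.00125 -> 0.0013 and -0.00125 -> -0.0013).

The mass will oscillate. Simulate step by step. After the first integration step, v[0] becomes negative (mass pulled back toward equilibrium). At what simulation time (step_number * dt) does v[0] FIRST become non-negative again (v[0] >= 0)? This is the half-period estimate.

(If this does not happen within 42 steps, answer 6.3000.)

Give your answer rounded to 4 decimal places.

Step 0: x=[6.1000] v=[0.0000]
Step 1: x=[5.9932] v=[-0.7118]
Step 2: x=[5.7836] v=[-1.3974]
Step 3: x=[5.4789] v=[-2.0316]
Step 4: x=[5.0903] v=[-2.5910]
Step 5: x=[4.6321] v=[-3.0550]
Step 6: x=[4.1211] v=[-3.4065]
Step 7: x=[3.5762] v=[-3.6326]
Step 8: x=[3.0175] v=[-3.7249]
Step 9: x=[2.4655] v=[-3.6801]
Step 10: x=[1.9405] v=[-3.4998]
Step 11: x=[1.4619] v=[-3.1907]
Step 12: x=[1.0473] v=[-2.7641]
Step 13: x=[0.7119] v=[-2.2357]
Step 14: x=[0.4682] v=[-1.6250]
Step 15: x=[0.3250] v=[-0.9545]
Step 16: x=[0.2877] v=[-0.2488]
Step 17: x=[0.3576] v=[0.4660]
First v>=0 after going negative at step 17, time=2.5500

Answer: 2.5500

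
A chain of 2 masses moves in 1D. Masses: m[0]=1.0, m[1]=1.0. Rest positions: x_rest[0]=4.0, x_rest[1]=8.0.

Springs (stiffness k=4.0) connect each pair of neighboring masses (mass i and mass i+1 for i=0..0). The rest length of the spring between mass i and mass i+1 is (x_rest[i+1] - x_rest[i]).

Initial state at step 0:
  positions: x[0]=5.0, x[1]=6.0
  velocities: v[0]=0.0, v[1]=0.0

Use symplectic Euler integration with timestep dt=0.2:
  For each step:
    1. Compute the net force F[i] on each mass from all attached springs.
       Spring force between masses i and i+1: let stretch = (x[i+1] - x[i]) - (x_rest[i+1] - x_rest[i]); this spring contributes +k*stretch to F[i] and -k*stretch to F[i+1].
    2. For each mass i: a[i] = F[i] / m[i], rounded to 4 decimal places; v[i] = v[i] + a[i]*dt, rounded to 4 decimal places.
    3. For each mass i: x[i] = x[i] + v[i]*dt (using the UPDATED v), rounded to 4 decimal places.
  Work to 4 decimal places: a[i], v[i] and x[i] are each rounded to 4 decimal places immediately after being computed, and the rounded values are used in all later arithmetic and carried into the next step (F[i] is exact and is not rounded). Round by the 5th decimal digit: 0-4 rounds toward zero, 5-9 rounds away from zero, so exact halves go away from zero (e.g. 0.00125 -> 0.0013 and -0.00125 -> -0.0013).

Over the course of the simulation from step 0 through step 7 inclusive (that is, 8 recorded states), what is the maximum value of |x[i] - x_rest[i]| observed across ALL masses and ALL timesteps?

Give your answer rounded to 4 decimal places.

Step 0: x=[5.0000 6.0000] v=[0.0000 0.0000]
Step 1: x=[4.5200 6.4800] v=[-2.4000 2.4000]
Step 2: x=[3.7136 7.2864] v=[-4.0320 4.0320]
Step 3: x=[2.8388 8.1612] v=[-4.3738 4.3738]
Step 4: x=[2.1756 8.8244] v=[-3.3159 3.3159]
Step 5: x=[1.9362 9.0638] v=[-1.1969 1.1969]
Step 6: x=[2.1972 8.8028] v=[1.3052 -1.3052]
Step 7: x=[2.8751 8.1249] v=[3.3897 -3.3897]
Max displacement = 2.0638

Answer: 2.0638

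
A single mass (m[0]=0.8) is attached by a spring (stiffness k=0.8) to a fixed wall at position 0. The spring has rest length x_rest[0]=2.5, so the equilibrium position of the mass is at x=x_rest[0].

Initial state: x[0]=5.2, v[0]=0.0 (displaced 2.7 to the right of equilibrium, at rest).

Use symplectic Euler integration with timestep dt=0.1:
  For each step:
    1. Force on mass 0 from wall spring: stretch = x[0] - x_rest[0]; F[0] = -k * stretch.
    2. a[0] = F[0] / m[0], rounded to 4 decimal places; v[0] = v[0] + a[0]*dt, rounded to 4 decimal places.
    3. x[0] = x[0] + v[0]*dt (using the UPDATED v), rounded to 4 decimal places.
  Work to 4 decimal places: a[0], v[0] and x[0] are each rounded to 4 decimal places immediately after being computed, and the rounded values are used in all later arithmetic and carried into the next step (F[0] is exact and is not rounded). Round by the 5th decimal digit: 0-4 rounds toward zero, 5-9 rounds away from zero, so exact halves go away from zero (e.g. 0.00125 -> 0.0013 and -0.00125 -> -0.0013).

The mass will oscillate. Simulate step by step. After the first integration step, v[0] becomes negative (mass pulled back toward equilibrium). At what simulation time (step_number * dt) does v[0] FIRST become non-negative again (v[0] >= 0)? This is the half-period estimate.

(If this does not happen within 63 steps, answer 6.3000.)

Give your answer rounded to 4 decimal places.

Answer: 3.2000

Derivation:
Step 0: x=[5.2000] v=[0.0000]
Step 1: x=[5.1730] v=[-0.2700]
Step 2: x=[5.1193] v=[-0.5373]
Step 3: x=[5.0394] v=[-0.7992]
Step 4: x=[4.9341] v=[-1.0531]
Step 5: x=[4.8045] v=[-1.2965]
Step 6: x=[4.6518] v=[-1.5270]
Step 7: x=[4.4776] v=[-1.7422]
Step 8: x=[4.2836] v=[-1.9400]
Step 9: x=[4.0718] v=[-2.1184]
Step 10: x=[3.8442] v=[-2.2756]
Step 11: x=[3.6032] v=[-2.4100]
Step 12: x=[3.3512] v=[-2.5203]
Step 13: x=[3.0907] v=[-2.6054]
Step 14: x=[2.8243] v=[-2.6645]
Step 15: x=[2.5546] v=[-2.6969]
Step 16: x=[2.2844] v=[-2.7024]
Step 17: x=[2.0163] v=[-2.6808]
Step 18: x=[1.7531] v=[-2.6324]
Step 19: x=[1.4973] v=[-2.5577]
Step 20: x=[1.2516] v=[-2.4574]
Step 21: x=[1.0183] v=[-2.3326]
Step 22: x=[0.7999] v=[-2.1844]
Step 23: x=[0.5985] v=[-2.0144]
Step 24: x=[0.4161] v=[-1.8243]
Step 25: x=[0.2545] v=[-1.6159]
Step 26: x=[0.1154] v=[-1.3914]
Step 27: x=[0.0001] v=[-1.1529]
Step 28: x=[-0.0902] v=[-0.9029]
Step 29: x=[-0.1546] v=[-0.6439]
Step 30: x=[-0.1924] v=[-0.3784]
Step 31: x=[-0.2033] v=[-0.1092]
Step 32: x=[-0.1872] v=[0.1611]
First v>=0 after going negative at step 32, time=3.2000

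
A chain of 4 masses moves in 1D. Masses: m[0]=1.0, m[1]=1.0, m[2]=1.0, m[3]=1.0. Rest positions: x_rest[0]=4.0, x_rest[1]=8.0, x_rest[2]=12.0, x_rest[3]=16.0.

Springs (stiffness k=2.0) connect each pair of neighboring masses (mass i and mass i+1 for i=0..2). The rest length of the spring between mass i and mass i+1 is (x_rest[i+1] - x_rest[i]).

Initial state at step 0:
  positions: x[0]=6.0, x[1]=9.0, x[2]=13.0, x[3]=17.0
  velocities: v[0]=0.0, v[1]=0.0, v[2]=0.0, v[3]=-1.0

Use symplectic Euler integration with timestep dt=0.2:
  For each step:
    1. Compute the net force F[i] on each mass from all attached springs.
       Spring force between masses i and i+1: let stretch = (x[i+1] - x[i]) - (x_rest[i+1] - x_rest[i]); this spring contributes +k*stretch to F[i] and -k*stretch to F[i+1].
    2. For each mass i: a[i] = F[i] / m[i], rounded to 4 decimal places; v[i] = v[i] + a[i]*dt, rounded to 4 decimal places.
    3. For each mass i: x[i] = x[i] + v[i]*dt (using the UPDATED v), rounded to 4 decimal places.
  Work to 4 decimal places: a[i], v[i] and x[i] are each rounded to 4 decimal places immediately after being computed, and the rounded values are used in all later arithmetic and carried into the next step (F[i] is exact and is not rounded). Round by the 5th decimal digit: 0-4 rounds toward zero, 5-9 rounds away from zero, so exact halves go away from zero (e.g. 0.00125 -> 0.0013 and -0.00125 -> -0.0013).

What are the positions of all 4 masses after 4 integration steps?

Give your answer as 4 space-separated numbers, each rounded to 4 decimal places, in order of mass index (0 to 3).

Answer: 5.3745 9.5359 12.9410 16.3485

Derivation:
Step 0: x=[6.0000 9.0000 13.0000 17.0000] v=[0.0000 0.0000 0.0000 -1.0000]
Step 1: x=[5.9200 9.0800 13.0000 16.8000] v=[-0.4000 0.4000 0.0000 -1.0000]
Step 2: x=[5.7728 9.2208 12.9904 16.6160] v=[-0.7360 0.7040 -0.0480 -0.9200]
Step 3: x=[5.5814 9.3873 12.9693 16.4620] v=[-0.9568 0.8326 -0.1056 -0.7702]
Step 4: x=[5.3745 9.5359 12.9410 16.3485] v=[-1.0344 0.7430 -0.1413 -0.5673]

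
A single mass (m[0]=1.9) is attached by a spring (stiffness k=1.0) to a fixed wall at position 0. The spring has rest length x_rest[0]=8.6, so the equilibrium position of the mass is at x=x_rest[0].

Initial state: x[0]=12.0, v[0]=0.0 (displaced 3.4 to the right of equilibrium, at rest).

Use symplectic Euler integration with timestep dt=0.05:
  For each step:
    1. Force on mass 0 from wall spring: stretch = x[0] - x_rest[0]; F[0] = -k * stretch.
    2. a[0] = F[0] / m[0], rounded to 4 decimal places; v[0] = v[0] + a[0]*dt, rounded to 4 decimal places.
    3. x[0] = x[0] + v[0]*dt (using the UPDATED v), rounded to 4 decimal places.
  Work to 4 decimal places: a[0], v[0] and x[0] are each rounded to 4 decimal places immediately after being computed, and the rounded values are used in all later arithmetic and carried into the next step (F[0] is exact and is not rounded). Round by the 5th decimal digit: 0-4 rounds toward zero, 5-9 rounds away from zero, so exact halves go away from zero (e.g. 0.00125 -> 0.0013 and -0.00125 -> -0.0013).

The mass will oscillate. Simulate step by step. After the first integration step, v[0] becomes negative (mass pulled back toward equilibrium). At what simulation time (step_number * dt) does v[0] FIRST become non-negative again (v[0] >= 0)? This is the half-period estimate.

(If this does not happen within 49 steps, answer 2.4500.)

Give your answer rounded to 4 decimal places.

Step 0: x=[12.0000] v=[0.0000]
Step 1: x=[11.9955] v=[-0.0895]
Step 2: x=[11.9866] v=[-0.1789]
Step 3: x=[11.9732] v=[-0.2680]
Step 4: x=[11.9554] v=[-0.3568]
Step 5: x=[11.9331] v=[-0.4451]
Step 6: x=[11.9065] v=[-0.5328]
Step 7: x=[11.8755] v=[-0.6198]
Step 8: x=[11.8402] v=[-0.7060]
Step 9: x=[11.8006] v=[-0.7913]
Step 10: x=[11.7568] v=[-0.8755]
Step 11: x=[11.7089] v=[-0.9586]
Step 12: x=[11.6569] v=[-1.0404]
Step 13: x=[11.6009] v=[-1.1208]
Step 14: x=[11.5409] v=[-1.1998]
Step 15: x=[11.4770] v=[-1.2772]
Step 16: x=[11.4094] v=[-1.3529]
Step 17: x=[11.3381] v=[-1.4268]
Step 18: x=[11.2632] v=[-1.4989]
Step 19: x=[11.1848] v=[-1.5690]
Step 20: x=[11.1030] v=[-1.6370]
Step 21: x=[11.0179] v=[-1.7029]
Step 22: x=[10.9296] v=[-1.7665]
Step 23: x=[10.8382] v=[-1.8278]
Step 24: x=[10.7439] v=[-1.8867]
Step 25: x=[10.6467] v=[-1.9431]
Step 26: x=[10.5469] v=[-1.9970]
Step 27: x=[10.4445] v=[-2.0482]
Step 28: x=[10.3397] v=[-2.0967]
Step 29: x=[10.2326] v=[-2.1425]
Step 30: x=[10.1233] v=[-2.1855]
Step 31: x=[10.0120] v=[-2.2256]
Step 32: x=[9.8989] v=[-2.2628]
Step 33: x=[9.7841] v=[-2.2970]
Step 34: x=[9.6677] v=[-2.3282]
Step 35: x=[9.5499] v=[-2.3563]
Step 36: x=[9.4308] v=[-2.3813]
Step 37: x=[9.3106] v=[-2.4032]
Step 38: x=[9.1895] v=[-2.4219]
Step 39: x=[9.0676] v=[-2.4374]
Step 40: x=[8.9451] v=[-2.4497]
Step 41: x=[8.8222] v=[-2.4588]
Step 42: x=[8.6990] v=[-2.4646]
Step 43: x=[8.5756] v=[-2.4672]
Step 44: x=[8.4523] v=[-2.4666]
Step 45: x=[8.3292] v=[-2.4627]
Step 46: x=[8.2064] v=[-2.4556]
Step 47: x=[8.0841] v=[-2.4452]
Step 48: x=[7.9625] v=[-2.4316]
Step 49: x=[7.8418] v=[-2.4148]
v[0] did not become non-negative within 49 steps; using fallback time=2.4500

Answer: 2.4500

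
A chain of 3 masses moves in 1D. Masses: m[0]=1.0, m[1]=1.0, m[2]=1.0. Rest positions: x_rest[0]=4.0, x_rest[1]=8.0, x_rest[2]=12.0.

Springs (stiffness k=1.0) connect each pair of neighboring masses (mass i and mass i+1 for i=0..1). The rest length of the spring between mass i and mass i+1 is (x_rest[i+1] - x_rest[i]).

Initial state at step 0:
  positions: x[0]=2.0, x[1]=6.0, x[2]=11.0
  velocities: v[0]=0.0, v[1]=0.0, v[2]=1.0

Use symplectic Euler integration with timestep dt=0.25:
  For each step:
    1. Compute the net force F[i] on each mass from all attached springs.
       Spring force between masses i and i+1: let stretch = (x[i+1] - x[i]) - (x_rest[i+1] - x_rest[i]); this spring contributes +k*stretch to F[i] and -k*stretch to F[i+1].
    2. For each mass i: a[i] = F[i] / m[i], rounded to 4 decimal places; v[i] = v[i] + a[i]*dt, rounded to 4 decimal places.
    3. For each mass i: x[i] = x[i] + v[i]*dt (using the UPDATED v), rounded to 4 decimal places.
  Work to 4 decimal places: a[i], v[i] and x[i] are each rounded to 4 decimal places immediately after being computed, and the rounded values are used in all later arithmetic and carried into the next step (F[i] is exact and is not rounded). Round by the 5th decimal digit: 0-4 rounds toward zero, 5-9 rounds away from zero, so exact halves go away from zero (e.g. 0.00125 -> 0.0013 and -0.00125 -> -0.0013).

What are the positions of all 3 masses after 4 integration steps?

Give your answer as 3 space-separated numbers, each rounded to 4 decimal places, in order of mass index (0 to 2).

Step 0: x=[2.0000 6.0000 11.0000] v=[0.0000 0.0000 1.0000]
Step 1: x=[2.0000 6.0625 11.1875] v=[0.0000 0.2500 0.7500]
Step 2: x=[2.0039 6.1914 11.3047] v=[0.0156 0.5156 0.4688]
Step 3: x=[2.0195 6.3782 11.3523] v=[0.0625 0.7471 0.1905]
Step 4: x=[2.0576 6.6035 11.3391] v=[0.1522 0.9010 -0.0530]

Answer: 2.0576 6.6035 11.3391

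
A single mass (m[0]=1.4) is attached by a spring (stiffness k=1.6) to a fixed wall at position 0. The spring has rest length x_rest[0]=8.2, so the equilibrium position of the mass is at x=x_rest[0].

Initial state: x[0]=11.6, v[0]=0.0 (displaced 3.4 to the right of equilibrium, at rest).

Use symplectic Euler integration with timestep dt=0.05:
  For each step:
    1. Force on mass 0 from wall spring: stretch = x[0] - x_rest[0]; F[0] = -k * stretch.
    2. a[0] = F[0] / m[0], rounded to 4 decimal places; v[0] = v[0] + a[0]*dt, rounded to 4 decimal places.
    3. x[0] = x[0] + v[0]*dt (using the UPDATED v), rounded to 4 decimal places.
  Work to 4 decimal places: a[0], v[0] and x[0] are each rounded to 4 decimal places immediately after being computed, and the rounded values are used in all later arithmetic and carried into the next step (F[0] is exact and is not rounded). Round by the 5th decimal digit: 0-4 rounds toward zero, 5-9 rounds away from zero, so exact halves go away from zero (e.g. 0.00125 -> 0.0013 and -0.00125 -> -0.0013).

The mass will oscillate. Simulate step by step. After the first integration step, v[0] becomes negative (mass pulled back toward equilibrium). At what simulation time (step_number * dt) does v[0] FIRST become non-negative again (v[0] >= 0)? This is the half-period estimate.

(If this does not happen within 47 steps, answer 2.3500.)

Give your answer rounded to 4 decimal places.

Answer: 2.3500

Derivation:
Step 0: x=[11.6000] v=[0.0000]
Step 1: x=[11.5903] v=[-0.1943]
Step 2: x=[11.5709] v=[-0.3880]
Step 3: x=[11.5419] v=[-0.5806]
Step 4: x=[11.5033] v=[-0.7716]
Step 5: x=[11.4553] v=[-0.9604]
Step 6: x=[11.3980] v=[-1.1464]
Step 7: x=[11.3315] v=[-1.3291]
Step 8: x=[11.2561] v=[-1.5080]
Step 9: x=[11.1720] v=[-1.6826]
Step 10: x=[11.0794] v=[-1.8524]
Step 11: x=[10.9786] v=[-2.0169]
Step 12: x=[10.8698] v=[-2.1757]
Step 13: x=[10.7534] v=[-2.3283]
Step 14: x=[10.6297] v=[-2.4742]
Step 15: x=[10.4991] v=[-2.6130]
Step 16: x=[10.3619] v=[-2.7444]
Step 17: x=[10.2185] v=[-2.8679]
Step 18: x=[10.0693] v=[-2.9832]
Step 19: x=[9.9148] v=[-3.0900]
Step 20: x=[9.7554] v=[-3.1880]
Step 21: x=[9.5916] v=[-3.2769]
Step 22: x=[9.4238] v=[-3.3564]
Step 23: x=[9.2525] v=[-3.4263]
Step 24: x=[9.0782] v=[-3.4864]
Step 25: x=[8.9014] v=[-3.5366]
Step 26: x=[8.7226] v=[-3.5767]
Step 27: x=[8.5423] v=[-3.6066]
Step 28: x=[8.3610] v=[-3.6262]
Step 29: x=[8.1792] v=[-3.6354]
Step 30: x=[7.9975] v=[-3.6342]
Step 31: x=[7.8164] v=[-3.6226]
Step 32: x=[7.6364] v=[-3.6007]
Step 33: x=[7.4580] v=[-3.5685]
Step 34: x=[7.2817] v=[-3.5261]
Step 35: x=[7.1080] v=[-3.4736]
Step 36: x=[6.9374] v=[-3.4112]
Step 37: x=[6.7704] v=[-3.3391]
Step 38: x=[6.6075] v=[-3.2574]
Step 39: x=[6.4492] v=[-3.1664]
Step 40: x=[6.2959] v=[-3.0664]
Step 41: x=[6.1480] v=[-2.9576]
Step 42: x=[6.0060] v=[-2.8403]
Step 43: x=[5.8703] v=[-2.7149]
Step 44: x=[5.7412] v=[-2.5818]
Step 45: x=[5.6191] v=[-2.4413]
Step 46: x=[5.5044] v=[-2.2938]
Step 47: x=[5.3974] v=[-2.1398]
v[0] did not become non-negative within 47 steps; using fallback time=2.3500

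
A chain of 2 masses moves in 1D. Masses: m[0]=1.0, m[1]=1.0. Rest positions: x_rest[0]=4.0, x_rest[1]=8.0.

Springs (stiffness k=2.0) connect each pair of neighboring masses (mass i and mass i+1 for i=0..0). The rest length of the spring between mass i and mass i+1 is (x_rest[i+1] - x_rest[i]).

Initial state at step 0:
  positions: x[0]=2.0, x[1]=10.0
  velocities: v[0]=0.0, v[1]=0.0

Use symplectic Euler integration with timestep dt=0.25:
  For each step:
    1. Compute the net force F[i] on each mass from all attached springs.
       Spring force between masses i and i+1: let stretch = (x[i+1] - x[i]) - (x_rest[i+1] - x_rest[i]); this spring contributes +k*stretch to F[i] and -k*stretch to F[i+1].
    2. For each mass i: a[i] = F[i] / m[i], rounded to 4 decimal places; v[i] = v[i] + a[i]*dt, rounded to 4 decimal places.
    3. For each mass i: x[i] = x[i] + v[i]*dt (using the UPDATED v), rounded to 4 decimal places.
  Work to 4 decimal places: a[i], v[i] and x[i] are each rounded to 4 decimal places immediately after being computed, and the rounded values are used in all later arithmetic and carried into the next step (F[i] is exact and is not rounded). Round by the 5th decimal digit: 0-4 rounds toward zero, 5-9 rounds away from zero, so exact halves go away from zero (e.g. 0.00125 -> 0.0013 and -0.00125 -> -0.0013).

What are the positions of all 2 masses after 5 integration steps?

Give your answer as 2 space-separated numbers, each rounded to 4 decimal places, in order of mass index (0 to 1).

Answer: 5.9317 6.0684

Derivation:
Step 0: x=[2.0000 10.0000] v=[0.0000 0.0000]
Step 1: x=[2.5000 9.5000] v=[2.0000 -2.0000]
Step 2: x=[3.3750 8.6250] v=[3.5000 -3.5000]
Step 3: x=[4.4063 7.5938] v=[4.1250 -4.1250]
Step 4: x=[5.3360 6.6641] v=[3.7188 -3.7188]
Step 5: x=[5.9317 6.0684] v=[2.3829 -2.3829]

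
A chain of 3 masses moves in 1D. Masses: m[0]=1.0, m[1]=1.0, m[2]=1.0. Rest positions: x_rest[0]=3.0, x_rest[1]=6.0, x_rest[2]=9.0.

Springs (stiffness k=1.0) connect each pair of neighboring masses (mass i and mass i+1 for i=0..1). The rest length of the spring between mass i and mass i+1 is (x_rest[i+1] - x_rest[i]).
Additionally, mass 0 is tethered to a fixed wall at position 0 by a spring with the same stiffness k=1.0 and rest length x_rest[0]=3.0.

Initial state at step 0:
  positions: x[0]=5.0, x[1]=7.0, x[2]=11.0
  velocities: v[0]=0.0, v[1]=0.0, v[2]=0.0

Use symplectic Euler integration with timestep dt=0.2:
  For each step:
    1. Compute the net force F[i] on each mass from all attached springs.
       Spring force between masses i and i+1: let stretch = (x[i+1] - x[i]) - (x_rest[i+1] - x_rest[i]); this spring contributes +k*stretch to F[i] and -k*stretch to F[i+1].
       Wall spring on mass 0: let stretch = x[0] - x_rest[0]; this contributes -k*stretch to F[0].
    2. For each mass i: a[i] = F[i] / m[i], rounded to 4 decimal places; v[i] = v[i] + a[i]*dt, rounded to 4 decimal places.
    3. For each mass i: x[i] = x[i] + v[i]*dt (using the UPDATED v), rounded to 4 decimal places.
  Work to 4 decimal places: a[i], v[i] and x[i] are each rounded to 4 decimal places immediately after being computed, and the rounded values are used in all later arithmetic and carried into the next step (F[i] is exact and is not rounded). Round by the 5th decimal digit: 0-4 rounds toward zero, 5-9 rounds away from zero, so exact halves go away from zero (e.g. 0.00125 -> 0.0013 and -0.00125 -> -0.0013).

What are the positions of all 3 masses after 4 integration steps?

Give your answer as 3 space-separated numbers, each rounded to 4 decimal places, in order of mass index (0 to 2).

Answer: 3.9815 7.6198 10.6672

Derivation:
Step 0: x=[5.0000 7.0000 11.0000] v=[0.0000 0.0000 0.0000]
Step 1: x=[4.8800 7.0800 10.9600] v=[-0.6000 0.4000 -0.2000]
Step 2: x=[4.6528 7.2272 10.8848] v=[-1.1360 0.7360 -0.3760]
Step 3: x=[4.3425 7.4177 10.7833] v=[-1.5517 0.9526 -0.5075]
Step 4: x=[3.9815 7.6198 10.6672] v=[-1.8052 1.0107 -0.5806]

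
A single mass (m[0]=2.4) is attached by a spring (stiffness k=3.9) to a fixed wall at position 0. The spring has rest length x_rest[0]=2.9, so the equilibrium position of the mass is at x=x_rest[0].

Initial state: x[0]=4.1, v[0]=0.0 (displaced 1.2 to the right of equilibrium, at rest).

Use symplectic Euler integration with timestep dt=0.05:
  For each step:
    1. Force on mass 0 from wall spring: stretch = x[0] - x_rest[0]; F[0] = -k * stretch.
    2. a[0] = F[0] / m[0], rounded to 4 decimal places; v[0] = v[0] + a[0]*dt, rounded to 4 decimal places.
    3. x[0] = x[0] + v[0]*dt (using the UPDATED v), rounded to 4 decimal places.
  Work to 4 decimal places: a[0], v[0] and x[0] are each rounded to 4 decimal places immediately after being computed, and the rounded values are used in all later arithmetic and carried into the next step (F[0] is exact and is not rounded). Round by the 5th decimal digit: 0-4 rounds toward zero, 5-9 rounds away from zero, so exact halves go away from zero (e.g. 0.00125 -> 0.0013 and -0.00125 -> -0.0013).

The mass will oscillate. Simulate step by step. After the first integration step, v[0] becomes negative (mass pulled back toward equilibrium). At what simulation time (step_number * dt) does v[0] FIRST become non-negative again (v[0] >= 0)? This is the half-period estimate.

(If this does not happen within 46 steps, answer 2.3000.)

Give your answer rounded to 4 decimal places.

Step 0: x=[4.1000] v=[0.0000]
Step 1: x=[4.0951] v=[-0.0975]
Step 2: x=[4.0854] v=[-0.1946]
Step 3: x=[4.0709] v=[-0.2909]
Step 4: x=[4.0516] v=[-0.3860]
Step 5: x=[4.0276] v=[-0.4796]
Step 6: x=[3.9990] v=[-0.5712]
Step 7: x=[3.9660] v=[-0.6605]
Step 8: x=[3.9286] v=[-0.7471]
Step 9: x=[3.8871] v=[-0.8307]
Step 10: x=[3.8416] v=[-0.9109]
Step 11: x=[3.7922] v=[-0.9874]
Step 12: x=[3.7392] v=[-1.0599]
Step 13: x=[3.6828] v=[-1.1281]
Step 14: x=[3.6232] v=[-1.1917]
Step 15: x=[3.5607] v=[-1.2505]
Step 16: x=[3.4955] v=[-1.3042]
Step 17: x=[3.4279] v=[-1.3526]
Step 18: x=[3.3581] v=[-1.3955]
Step 19: x=[3.2865] v=[-1.4327]
Step 20: x=[3.2133] v=[-1.4641]
Step 21: x=[3.1388] v=[-1.4896]
Step 22: x=[3.0634] v=[-1.5090]
Step 23: x=[2.9873] v=[-1.5223]
Step 24: x=[2.9108] v=[-1.5294]
Step 25: x=[2.8343] v=[-1.5303]
Step 26: x=[2.7581] v=[-1.5250]
Step 27: x=[2.6824] v=[-1.5135]
Step 28: x=[2.6076] v=[-1.4958]
Step 29: x=[2.5340] v=[-1.4720]
Step 30: x=[2.4619] v=[-1.4423]
Step 31: x=[2.3916] v=[-1.4067]
Step 32: x=[2.3233] v=[-1.3654]
Step 33: x=[2.2574] v=[-1.3185]
Step 34: x=[2.1941] v=[-1.2663]
Step 35: x=[2.1337] v=[-1.2089]
Step 36: x=[2.0764] v=[-1.1466]
Step 37: x=[2.0224] v=[-1.0797]
Step 38: x=[1.9720] v=[-1.0084]
Step 39: x=[1.9254] v=[-0.9330]
Step 40: x=[1.8827] v=[-0.8538]
Step 41: x=[1.8441] v=[-0.7711]
Step 42: x=[1.8098] v=[-0.6853]
Step 43: x=[1.7800] v=[-0.5967]
Step 44: x=[1.7547] v=[-0.5057]
Step 45: x=[1.7341] v=[-0.4126]
Step 46: x=[1.7182] v=[-0.3179]
v[0] did not become non-negative within 46 steps; using fallback time=2.3000

Answer: 2.3000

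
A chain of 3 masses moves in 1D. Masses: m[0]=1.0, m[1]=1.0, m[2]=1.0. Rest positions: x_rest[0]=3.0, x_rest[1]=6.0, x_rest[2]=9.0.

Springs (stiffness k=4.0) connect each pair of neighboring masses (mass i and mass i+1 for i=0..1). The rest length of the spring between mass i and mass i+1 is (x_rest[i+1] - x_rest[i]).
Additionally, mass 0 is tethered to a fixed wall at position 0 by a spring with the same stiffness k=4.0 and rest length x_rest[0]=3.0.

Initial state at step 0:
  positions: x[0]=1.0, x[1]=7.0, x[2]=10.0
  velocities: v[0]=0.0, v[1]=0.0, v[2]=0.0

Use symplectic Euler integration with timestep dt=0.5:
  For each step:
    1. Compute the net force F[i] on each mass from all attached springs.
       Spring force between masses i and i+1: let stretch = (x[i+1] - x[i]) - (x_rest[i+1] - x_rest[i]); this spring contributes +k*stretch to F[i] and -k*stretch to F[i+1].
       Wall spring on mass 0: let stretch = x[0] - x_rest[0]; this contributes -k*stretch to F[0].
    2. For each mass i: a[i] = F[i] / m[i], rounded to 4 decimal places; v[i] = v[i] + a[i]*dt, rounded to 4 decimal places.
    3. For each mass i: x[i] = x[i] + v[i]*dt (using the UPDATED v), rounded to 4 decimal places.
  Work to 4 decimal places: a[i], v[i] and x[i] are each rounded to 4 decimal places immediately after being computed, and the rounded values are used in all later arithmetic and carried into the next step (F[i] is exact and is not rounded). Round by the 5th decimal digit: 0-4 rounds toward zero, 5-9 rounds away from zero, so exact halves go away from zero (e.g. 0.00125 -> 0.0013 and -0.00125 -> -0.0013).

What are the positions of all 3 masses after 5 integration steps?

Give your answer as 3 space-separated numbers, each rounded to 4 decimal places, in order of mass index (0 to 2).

Answer: 0.0000 8.0000 8.0000

Derivation:
Step 0: x=[1.0000 7.0000 10.0000] v=[0.0000 0.0000 0.0000]
Step 1: x=[6.0000 4.0000 10.0000] v=[10.0000 -6.0000 0.0000]
Step 2: x=[3.0000 9.0000 7.0000] v=[-6.0000 10.0000 -6.0000]
Step 3: x=[3.0000 6.0000 9.0000] v=[0.0000 -6.0000 4.0000]
Step 4: x=[3.0000 3.0000 11.0000] v=[0.0000 -6.0000 4.0000]
Step 5: x=[0.0000 8.0000 8.0000] v=[-6.0000 10.0000 -6.0000]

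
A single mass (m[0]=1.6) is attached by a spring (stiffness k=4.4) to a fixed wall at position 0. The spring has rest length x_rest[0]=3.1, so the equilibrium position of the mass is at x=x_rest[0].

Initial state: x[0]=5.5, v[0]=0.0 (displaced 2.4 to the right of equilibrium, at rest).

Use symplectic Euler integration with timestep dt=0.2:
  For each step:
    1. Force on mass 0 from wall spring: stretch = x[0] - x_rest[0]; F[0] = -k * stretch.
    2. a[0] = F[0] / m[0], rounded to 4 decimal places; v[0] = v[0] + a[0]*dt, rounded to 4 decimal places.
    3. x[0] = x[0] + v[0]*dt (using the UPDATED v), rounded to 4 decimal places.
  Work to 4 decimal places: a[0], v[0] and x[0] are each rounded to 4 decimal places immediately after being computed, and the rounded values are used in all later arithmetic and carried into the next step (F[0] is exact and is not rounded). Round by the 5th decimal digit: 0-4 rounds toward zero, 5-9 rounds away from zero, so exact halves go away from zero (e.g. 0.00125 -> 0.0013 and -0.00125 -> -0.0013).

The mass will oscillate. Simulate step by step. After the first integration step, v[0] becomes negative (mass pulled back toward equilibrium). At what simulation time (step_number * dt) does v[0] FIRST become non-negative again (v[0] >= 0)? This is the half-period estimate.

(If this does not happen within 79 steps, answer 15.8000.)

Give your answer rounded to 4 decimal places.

Step 0: x=[5.5000] v=[0.0000]
Step 1: x=[5.2360] v=[-1.3200]
Step 2: x=[4.7370] v=[-2.4948]
Step 3: x=[4.0580] v=[-3.3952]
Step 4: x=[3.2736] v=[-3.9221]
Step 5: x=[2.4701] v=[-4.0176]
Step 6: x=[1.7359] v=[-3.6712]
Step 7: x=[1.1517] v=[-2.9209]
Step 8: x=[0.7818] v=[-1.8493]
Step 9: x=[0.6669] v=[-0.5743]
Step 10: x=[0.8197] v=[0.7639]
First v>=0 after going negative at step 10, time=2.0000

Answer: 2.0000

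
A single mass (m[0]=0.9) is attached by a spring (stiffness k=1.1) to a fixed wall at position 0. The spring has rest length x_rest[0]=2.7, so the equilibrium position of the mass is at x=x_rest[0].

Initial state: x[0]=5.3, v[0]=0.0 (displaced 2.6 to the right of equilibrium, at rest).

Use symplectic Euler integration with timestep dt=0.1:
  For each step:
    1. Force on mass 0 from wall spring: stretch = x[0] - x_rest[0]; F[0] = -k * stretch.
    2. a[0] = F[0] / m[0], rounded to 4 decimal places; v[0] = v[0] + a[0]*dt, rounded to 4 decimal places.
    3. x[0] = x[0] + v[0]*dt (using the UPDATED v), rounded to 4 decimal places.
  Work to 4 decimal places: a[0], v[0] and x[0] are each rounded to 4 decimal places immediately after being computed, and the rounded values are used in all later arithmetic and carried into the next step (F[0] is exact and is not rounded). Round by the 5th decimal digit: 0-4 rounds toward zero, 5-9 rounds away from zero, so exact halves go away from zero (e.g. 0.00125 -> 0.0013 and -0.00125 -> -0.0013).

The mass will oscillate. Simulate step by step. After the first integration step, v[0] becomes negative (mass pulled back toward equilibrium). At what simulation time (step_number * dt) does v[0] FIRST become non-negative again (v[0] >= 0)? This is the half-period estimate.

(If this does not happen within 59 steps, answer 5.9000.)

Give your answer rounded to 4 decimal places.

Step 0: x=[5.3000] v=[0.0000]
Step 1: x=[5.2682] v=[-0.3178]
Step 2: x=[5.2050] v=[-0.6317]
Step 3: x=[5.1112] v=[-0.9379]
Step 4: x=[4.9879] v=[-1.2326]
Step 5: x=[4.8367] v=[-1.5122]
Step 6: x=[4.6594] v=[-1.7734]
Step 7: x=[4.4581] v=[-2.0129]
Step 8: x=[4.2353] v=[-2.2278]
Step 9: x=[3.9938] v=[-2.4155]
Step 10: x=[3.7364] v=[-2.5736]
Step 11: x=[3.4664] v=[-2.7003]
Step 12: x=[3.1870] v=[-2.7940]
Step 13: x=[2.9017] v=[-2.8535]
Step 14: x=[2.6139] v=[-2.8782]
Step 15: x=[2.3271] v=[-2.8677]
Step 16: x=[2.0449] v=[-2.8221]
Step 17: x=[1.7707] v=[-2.7420]
Step 18: x=[1.5079] v=[-2.6284]
Step 19: x=[1.2596] v=[-2.4827]
Step 20: x=[1.0289] v=[-2.3067]
Step 21: x=[0.8187] v=[-2.1025]
Step 22: x=[0.6314] v=[-1.8726]
Step 23: x=[0.4694] v=[-1.6198]
Step 24: x=[0.3347] v=[-1.3472]
Step 25: x=[0.2289] v=[-1.0581]
Step 26: x=[0.1533] v=[-0.7561]
Step 27: x=[0.1088] v=[-0.4448]
Step 28: x=[0.0960] v=[-0.1281]
Step 29: x=[0.1150] v=[0.1902]
First v>=0 after going negative at step 29, time=2.9000

Answer: 2.9000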